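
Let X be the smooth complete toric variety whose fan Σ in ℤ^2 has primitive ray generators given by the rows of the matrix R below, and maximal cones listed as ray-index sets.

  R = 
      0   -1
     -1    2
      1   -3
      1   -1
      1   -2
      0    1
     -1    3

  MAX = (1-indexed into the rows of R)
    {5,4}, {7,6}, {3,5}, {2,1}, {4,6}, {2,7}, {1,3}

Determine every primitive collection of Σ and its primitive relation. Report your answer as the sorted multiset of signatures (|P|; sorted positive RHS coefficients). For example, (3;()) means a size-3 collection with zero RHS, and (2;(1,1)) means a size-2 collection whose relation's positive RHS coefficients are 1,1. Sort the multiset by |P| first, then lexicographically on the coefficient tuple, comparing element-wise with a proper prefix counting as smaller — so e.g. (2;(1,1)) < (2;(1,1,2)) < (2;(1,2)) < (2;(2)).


Primitive collections (14):

  P={1,6}:  v_{1} + v_{6} = 0 ; sig = (2;())
  P={2,5}:  v_{2} + v_{5} = 0 ; sig = (2;())
  P={3,7}:  v_{3} + v_{7} = 0 ; sig = (2;())
  P={1,4}:  v_{1} + v_{4} = v_{5} ; sig = (2;(1))
  P={1,5}:  v_{1} + v_{5} = v_{3} ; sig = (2;(1))
  P={1,7}:  v_{1} + v_{7} = v_{2} ; sig = (2;(1))
  P={2,3}:  v_{2} + v_{3} = v_{1} ; sig = (2;(1))
  P={2,4}:  v_{2} + v_{4} = v_{6} ; sig = (2;(1))
  P={2,6}:  v_{2} + v_{6} = v_{7} ; sig = (2;(1))
  P={3,6}:  v_{3} + v_{6} = v_{5} ; sig = (2;(1))
  P={5,6}:  v_{5} + v_{6} = v_{4} ; sig = (2;(1))
  P={5,7}:  v_{5} + v_{7} = v_{6} ; sig = (2;(1))
  P={3,4}:  v_{3} + v_{4} = 2·v_{5} ; sig = (2;(2))
  P={4,7}:  v_{4} + v_{7} = 2·v_{6} ; sig = (2;(2))

Sorted signature multiset PRS(X):
    |P|=2: 14 collections, coeffs (), (), (), (1), (1), (1), (1), (1), (1), (1), (1), (1), (2), (2)


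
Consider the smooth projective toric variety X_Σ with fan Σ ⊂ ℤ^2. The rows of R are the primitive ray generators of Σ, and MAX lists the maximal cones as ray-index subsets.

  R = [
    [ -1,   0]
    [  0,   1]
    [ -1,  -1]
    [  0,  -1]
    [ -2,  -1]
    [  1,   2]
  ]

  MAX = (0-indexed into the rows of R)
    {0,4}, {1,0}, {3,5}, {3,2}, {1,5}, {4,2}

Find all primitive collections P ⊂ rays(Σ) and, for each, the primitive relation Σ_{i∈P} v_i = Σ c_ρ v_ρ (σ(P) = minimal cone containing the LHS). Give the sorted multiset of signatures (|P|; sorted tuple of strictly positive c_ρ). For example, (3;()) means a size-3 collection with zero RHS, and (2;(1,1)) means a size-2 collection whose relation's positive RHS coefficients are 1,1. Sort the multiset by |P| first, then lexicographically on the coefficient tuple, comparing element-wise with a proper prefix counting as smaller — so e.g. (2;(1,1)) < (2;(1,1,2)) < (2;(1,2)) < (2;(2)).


9 minimal non-faces of Δ(Σ) (on 6 rays):

  P={1,3}:  v_{1} + v_{3} = 0  →  sig = (2;())
  P={0,2}:  v_{0} + v_{2} = v_{4}  →  sig = (2;(1))
  P={0,3}:  v_{0} + v_{3} = v_{2}  →  sig = (2;(1))
  P={1,2}:  v_{1} + v_{2} = v_{0}  →  sig = (2;(1))
  P={2,5}:  v_{2} + v_{5} = v_{1}  →  sig = (2;(1))
  P={4,5}:  v_{4} + v_{5} = v_{0} + v_{1}  →  sig = (2;(1,1))
  P={0,5}:  v_{0} + v_{5} = 2·v_{1}  →  sig = (2;(2))
  P={1,4}:  v_{1} + v_{4} = 2·v_{0}  →  sig = (2;(2))
  P={3,4}:  v_{3} + v_{4} = 2·v_{2}  →  sig = (2;(2))

so the primitive-relation signature multiset is
{ (2;()),  (2;(1)) ×4,  (2;(1,1)),  (2;(2)) ×3 }


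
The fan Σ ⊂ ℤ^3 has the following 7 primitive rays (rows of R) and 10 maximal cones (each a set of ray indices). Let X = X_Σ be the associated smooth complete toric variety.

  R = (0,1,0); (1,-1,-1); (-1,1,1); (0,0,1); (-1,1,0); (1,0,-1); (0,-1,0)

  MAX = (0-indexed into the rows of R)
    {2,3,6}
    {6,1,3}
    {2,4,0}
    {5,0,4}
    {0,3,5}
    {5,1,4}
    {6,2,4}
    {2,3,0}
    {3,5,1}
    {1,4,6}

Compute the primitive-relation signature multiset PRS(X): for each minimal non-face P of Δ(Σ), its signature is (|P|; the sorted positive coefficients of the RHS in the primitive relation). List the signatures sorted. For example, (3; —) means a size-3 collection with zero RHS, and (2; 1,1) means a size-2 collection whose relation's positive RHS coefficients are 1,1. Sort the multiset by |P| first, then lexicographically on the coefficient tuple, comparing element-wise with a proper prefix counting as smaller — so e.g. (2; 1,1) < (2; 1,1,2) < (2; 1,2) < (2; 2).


The 6 primitive collections of Σ (r=7, n=3):

  • {0,6}:  v_{0} + v_{6} = 0  ⟹  sig = (2; —)
  • {1,2}:  v_{1} + v_{2} = 0  ⟹  sig = (2; —)
  • {0,1}:  v_{0} + v_{1} = v_{5}  ⟹  sig = (2; 1)
  • {2,5}:  v_{2} + v_{5} = v_{0}  ⟹  sig = (2; 1)
  • {3,4}:  v_{3} + v_{4} = v_{2}  ⟹  sig = (2; 1)
  • {5,6}:  v_{5} + v_{6} = v_{1}  ⟹  sig = (2; 1)

Sorted signature multiset PRS(X):
    |P|=2: 6 collections, coeffs (), (), (1), (1), (1), (1)


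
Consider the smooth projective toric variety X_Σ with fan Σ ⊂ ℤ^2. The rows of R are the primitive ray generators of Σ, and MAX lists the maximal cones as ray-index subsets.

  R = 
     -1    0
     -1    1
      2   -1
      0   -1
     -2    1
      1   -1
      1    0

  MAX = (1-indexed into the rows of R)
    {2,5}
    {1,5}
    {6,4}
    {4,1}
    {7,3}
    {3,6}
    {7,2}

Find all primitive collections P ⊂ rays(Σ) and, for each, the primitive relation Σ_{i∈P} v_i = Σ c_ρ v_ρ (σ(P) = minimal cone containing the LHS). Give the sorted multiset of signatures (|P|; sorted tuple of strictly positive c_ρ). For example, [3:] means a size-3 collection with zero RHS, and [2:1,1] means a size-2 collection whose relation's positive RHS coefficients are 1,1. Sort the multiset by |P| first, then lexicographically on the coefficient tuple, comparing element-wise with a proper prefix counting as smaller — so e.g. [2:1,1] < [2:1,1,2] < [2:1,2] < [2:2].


14 minimal non-faces of Δ(Σ) (on 7 rays):

  • {1,7}:  v_{1} + v_{7} = 0 ; sig = [2:]
  • {2,6}:  v_{2} + v_{6} = 0 ; sig = [2:]
  • {3,5}:  v_{3} + v_{5} = 0 ; sig = [2:]
  • {1,2}:  v_{1} + v_{2} = v_{5} ; sig = [2:1]
  • {1,3}:  v_{1} + v_{3} = v_{6} ; sig = [2:1]
  • {1,6}:  v_{1} + v_{6} = v_{4} ; sig = [2:1]
  • {2,3}:  v_{2} + v_{3} = v_{7} ; sig = [2:1]
  • {2,4}:  v_{2} + v_{4} = v_{1} ; sig = [2:1]
  • {4,7}:  v_{4} + v_{7} = v_{6} ; sig = [2:1]
  • {5,6}:  v_{5} + v_{6} = v_{1} ; sig = [2:1]
  • {5,7}:  v_{5} + v_{7} = v_{2} ; sig = [2:1]
  • {6,7}:  v_{6} + v_{7} = v_{3} ; sig = [2:1]
  • {3,4}:  v_{3} + v_{4} = 2·v_{6} ; sig = [2:2]
  • {4,5}:  v_{4} + v_{5} = 2·v_{1} ; sig = [2:2]

Sorted signature multiset PRS(X):
{ [2:] ×3,  [2:1] ×9,  [2:2] ×2 }


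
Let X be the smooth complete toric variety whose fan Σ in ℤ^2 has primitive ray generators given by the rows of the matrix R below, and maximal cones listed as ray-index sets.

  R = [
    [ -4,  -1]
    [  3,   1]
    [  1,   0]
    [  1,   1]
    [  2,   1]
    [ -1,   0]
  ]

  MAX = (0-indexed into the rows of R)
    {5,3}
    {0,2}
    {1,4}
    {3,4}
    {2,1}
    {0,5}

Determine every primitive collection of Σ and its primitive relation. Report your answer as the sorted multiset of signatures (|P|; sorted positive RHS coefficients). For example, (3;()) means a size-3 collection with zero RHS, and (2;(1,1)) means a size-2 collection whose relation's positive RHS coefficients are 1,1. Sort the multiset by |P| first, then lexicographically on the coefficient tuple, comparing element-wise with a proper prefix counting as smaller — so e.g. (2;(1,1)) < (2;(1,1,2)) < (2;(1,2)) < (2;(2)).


Σ has 9 primitive collections:

  P = {2,5}:  v_{2} + v_{5} = 0 — sig = (2;())
  P = {0,1}:  v_{0} + v_{1} = v_{5} — sig = (2;(1))
  P = {1,5}:  v_{1} + v_{5} = v_{4} — sig = (2;(1))
  P = {2,3}:  v_{2} + v_{3} = v_{4} — sig = (2;(1))
  P = {2,4}:  v_{2} + v_{4} = v_{1} — sig = (2;(1))
  P = {4,5}:  v_{4} + v_{5} = v_{3} — sig = (2;(1))
  P = {0,4}:  v_{0} + v_{4} = 2·v_{5} — sig = (2;(2))
  P = {1,3}:  v_{1} + v_{3} = 2·v_{4} — sig = (2;(2))
  P = {0,3}:  v_{0} + v_{3} = 3·v_{5} — sig = (2;(3))

Sorted signature multiset PRS(X):
    |P|=2: 9 collections, coeffs (), (1), (1), (1), (1), (1), (2), (2), (3)


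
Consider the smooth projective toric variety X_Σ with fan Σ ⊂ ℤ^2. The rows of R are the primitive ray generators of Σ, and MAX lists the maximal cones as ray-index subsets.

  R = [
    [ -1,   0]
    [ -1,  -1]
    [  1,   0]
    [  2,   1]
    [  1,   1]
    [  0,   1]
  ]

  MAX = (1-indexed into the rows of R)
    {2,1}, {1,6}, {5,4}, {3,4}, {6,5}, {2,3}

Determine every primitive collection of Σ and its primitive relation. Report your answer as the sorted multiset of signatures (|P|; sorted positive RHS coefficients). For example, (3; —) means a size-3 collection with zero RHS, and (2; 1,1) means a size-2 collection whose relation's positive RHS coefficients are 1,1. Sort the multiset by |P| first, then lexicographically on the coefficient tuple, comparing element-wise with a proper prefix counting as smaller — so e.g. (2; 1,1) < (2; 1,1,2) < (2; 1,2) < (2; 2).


Δ(Σ) — 6 vertices, 9 min non-faces:

  P={1,3}:  v_{1} + v_{3} = 0 — sig = (2; —)
  P={2,5}:  v_{2} + v_{5} = 0 — sig = (2; —)
  P={1,4}:  v_{1} + v_{4} = v_{5} — sig = (2; 1)
  P={1,5}:  v_{1} + v_{5} = v_{6} — sig = (2; 1)
  P={2,4}:  v_{2} + v_{4} = v_{3} — sig = (2; 1)
  P={2,6}:  v_{2} + v_{6} = v_{1} — sig = (2; 1)
  P={3,5}:  v_{3} + v_{5} = v_{4} — sig = (2; 1)
  P={3,6}:  v_{3} + v_{6} = v_{5} — sig = (2; 1)
  P={4,6}:  v_{4} + v_{6} = 2·v_{5} — sig = (2; 2)

so the primitive-relation signature multiset is
{ (2; —) ×2,  (2; 1) ×6,  (2; 2) }


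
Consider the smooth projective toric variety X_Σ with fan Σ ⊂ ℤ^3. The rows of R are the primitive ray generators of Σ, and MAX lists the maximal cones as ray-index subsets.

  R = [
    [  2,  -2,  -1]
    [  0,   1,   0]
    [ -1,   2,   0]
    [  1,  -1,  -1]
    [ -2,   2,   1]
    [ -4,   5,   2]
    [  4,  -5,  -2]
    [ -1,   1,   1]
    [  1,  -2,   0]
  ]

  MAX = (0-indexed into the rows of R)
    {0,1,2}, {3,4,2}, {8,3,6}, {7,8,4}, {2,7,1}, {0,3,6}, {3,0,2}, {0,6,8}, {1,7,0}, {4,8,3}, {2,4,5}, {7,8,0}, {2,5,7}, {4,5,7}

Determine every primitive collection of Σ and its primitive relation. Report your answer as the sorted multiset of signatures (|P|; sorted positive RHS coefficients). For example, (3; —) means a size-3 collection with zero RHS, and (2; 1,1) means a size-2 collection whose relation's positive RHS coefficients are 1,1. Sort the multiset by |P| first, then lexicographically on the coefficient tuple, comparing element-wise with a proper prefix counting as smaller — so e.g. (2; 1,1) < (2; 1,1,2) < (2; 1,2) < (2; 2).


18 collections generate NE(X_Σ); each relation:

  • {0,4}:  v_{0} + v_{4} = 0  so sig = (2; —)
  • {2,8}:  v_{2} + v_{8} = 0  so sig = (2; —)
  • {3,7}:  v_{3} + v_{7} = 0  so sig = (2; —)
  • {5,6}:  v_{5} + v_{6} = 0  so sig = (2; —)
  • {0,5}:  v_{0} + v_{5} = v_{2} + v_{7}  so sig = (2; 1,1)
  • {1,3}:  v_{1} + v_{3} = v_{0} + v_{2}  so sig = (2; 1,1)
  • {1,4}:  v_{1} + v_{4} = v_{2} + v_{7}  so sig = (2; 1,1)
  • {1,8}:  v_{1} + v_{8} = v_{0} + v_{7}  so sig = (2; 1,1)
  • {2,6}:  v_{2} + v_{6} = v_{0} + v_{3}  so sig = (2; 1,1)
  • {3,5}:  v_{3} + v_{5} = v_{2} + v_{4}  so sig = (2; 1,1)
  • {4,6}:  v_{4} + v_{6} = v_{3} + v_{8}  so sig = (2; 1,1)
  • {5,8}:  v_{5} + v_{8} = v_{4} + v_{7}  so sig = (2; 1,1)
  • {6,7}:  v_{6} + v_{7} = v_{0} + v_{8}  so sig = (2; 1,1)
  • {1,6}:  v_{1} + v_{6} = 2·v_{0}  so sig = (2; 2)
  • {1,5}:  v_{1} + v_{5} = 2·v_{2} + 2·v_{7}  so sig = (2; 2,2)
  • {0,2,7}:  v_{0} + v_{2} + v_{7} = v_{1}  so sig = (3; 1)
  • {0,3,8}:  v_{0} + v_{3} + v_{8} = v_{6}  so sig = (3; 1)
  • {2,4,7}:  v_{2} + v_{4} + v_{7} = v_{5}  so sig = (3; 1)

Hence PRS(X_Σ) =
{ (2; —) ×4,  (2; 1,1) ×9,  (2; 2),  (2; 2,2),  (3; 1) ×3 }


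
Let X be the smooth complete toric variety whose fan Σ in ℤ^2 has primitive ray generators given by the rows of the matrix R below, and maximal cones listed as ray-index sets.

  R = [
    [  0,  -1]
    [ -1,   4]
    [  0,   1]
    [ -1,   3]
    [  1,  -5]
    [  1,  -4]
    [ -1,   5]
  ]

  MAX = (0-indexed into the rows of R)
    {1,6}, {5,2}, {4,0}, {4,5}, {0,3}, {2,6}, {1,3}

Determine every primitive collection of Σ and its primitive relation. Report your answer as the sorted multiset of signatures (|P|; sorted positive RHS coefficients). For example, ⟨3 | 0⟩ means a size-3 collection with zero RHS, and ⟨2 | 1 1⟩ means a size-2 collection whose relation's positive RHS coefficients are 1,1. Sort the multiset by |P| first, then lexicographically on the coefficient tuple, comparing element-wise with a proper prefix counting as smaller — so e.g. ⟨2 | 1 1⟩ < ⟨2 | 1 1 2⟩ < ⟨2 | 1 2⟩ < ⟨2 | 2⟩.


Minimal non-faces — 14 found among 7 rays, 7 max cones:

  P={0,2}:  v_{0} + v_{2} = 0  ⟹  sig = ⟨2 | 0⟩
  P={1,5}:  v_{1} + v_{5} = 0  ⟹  sig = ⟨2 | 0⟩
  P={4,6}:  v_{4} + v_{6} = 0  ⟹  sig = ⟨2 | 0⟩
  P={0,1}:  v_{0} + v_{1} = v_{3}  ⟹  sig = ⟨2 | 1⟩
  P={0,5}:  v_{0} + v_{5} = v_{4}  ⟹  sig = ⟨2 | 1⟩
  P={0,6}:  v_{0} + v_{6} = v_{1}  ⟹  sig = ⟨2 | 1⟩
  P={1,2}:  v_{1} + v_{2} = v_{6}  ⟹  sig = ⟨2 | 1⟩
  P={1,4}:  v_{1} + v_{4} = v_{0}  ⟹  sig = ⟨2 | 1⟩
  P={2,3}:  v_{2} + v_{3} = v_{1}  ⟹  sig = ⟨2 | 1⟩
  P={2,4}:  v_{2} + v_{4} = v_{5}  ⟹  sig = ⟨2 | 1⟩
  P={3,5}:  v_{3} + v_{5} = v_{0}  ⟹  sig = ⟨2 | 1⟩
  P={5,6}:  v_{5} + v_{6} = v_{2}  ⟹  sig = ⟨2 | 1⟩
  P={3,4}:  v_{3} + v_{4} = 2·v_{0}  ⟹  sig = ⟨2 | 2⟩
  P={3,6}:  v_{3} + v_{6} = 2·v_{1}  ⟹  sig = ⟨2 | 2⟩

so the primitive-relation signature multiset is
[⟨2 | 0⟩, ⟨2 | 0⟩, ⟨2 | 0⟩, ⟨2 | 1⟩, ⟨2 | 1⟩, ⟨2 | 1⟩, ⟨2 | 1⟩, ⟨2 | 1⟩, ⟨2 | 1⟩, ⟨2 | 1⟩, ⟨2 | 1⟩, ⟨2 | 1⟩, ⟨2 | 2⟩, ⟨2 | 2⟩]


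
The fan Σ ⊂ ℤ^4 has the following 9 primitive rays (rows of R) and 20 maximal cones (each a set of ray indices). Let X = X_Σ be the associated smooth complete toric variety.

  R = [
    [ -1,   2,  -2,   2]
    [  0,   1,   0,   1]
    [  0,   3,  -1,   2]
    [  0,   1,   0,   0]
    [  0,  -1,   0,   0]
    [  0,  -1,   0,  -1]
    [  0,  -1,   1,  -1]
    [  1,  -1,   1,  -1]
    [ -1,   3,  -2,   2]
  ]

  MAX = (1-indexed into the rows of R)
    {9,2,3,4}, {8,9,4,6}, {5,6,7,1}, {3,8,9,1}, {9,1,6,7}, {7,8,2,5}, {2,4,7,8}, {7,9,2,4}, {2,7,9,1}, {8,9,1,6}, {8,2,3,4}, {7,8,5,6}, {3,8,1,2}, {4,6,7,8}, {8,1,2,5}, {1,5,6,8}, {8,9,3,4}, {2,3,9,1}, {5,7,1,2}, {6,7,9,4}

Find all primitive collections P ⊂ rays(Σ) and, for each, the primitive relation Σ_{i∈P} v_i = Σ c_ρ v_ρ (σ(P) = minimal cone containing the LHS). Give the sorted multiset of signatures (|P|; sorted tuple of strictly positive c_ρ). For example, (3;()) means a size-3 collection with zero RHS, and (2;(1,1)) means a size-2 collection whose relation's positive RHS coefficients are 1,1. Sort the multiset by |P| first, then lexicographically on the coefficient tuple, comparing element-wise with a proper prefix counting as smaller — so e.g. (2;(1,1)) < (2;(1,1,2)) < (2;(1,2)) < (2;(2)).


10 collections generate NE(X_Σ); each relation:

  • {2,6}:  v_{2} + v_{6} = 0  ⇒ sig = (2;())
  • {4,5}:  v_{4} + v_{5} = 0  ⇒ sig = (2;())
  • {1,4}:  v_{1} + v_{4} = v_{9}  ⇒ sig = (2;(1))
  • {5,9}:  v_{5} + v_{9} = v_{1}  ⇒ sig = (2;(1))
  • {3,6}:  v_{3} + v_{6} = v_{8} + v_{9}  ⇒ sig = (2;(1,1))
  • {3,7}:  v_{3} + v_{7} = v_{2} + v_{4}  ⇒ sig = (2;(1,1))
  • {3,5}:  v_{3} + v_{5} = v_{1} + v_{2} + v_{8}  ⇒ sig = (2;(1,1,1))
  • {1,7,8}:  v_{1} + v_{7} + v_{8} = 0  ⇒ sig = (3;())
  • {2,8,9}:  v_{2} + v_{8} + v_{9} = v_{3}  ⇒ sig = (3;(1))
  • {7,8,9}:  v_{7} + v_{8} + v_{9} = v_{4}  ⇒ sig = (3;(1))

so the primitive-relation signature multiset is
{ (2;()) ×2,  (2;(1)) ×2,  (2;(1,1)) ×2,  (2;(1,1,1)),  (3;()),  (3;(1)) ×2 }


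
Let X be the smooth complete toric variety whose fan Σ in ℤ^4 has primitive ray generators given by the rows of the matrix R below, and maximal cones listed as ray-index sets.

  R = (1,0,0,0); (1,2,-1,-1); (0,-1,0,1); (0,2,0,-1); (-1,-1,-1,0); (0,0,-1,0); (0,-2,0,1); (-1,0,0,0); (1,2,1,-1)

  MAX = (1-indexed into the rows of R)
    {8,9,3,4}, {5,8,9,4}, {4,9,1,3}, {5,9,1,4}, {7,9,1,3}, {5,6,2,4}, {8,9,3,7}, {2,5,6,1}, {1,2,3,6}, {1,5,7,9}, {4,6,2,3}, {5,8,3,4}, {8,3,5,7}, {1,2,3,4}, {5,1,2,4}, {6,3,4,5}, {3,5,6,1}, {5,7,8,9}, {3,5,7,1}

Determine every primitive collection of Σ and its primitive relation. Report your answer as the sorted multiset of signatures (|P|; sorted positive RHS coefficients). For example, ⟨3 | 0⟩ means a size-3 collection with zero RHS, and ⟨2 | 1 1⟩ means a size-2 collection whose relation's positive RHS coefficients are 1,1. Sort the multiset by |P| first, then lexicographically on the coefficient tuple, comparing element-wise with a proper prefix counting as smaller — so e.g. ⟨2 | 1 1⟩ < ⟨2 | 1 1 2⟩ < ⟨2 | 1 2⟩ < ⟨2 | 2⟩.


Σ has 12 primitive collections:

  • {1,8}:  v_{1} + v_{8} = 0  ⇒ sig = ⟨2 | 0⟩
  • {4,7}:  v_{4} + v_{7} = 0  ⇒ sig = ⟨2 | 0⟩
  • {2,7}:  v_{2} + v_{7} = v_{1} + v_{6}  ⇒ sig = ⟨2 | 1 1⟩
  • {2,8}:  v_{2} + v_{8} = v_{4} + v_{6}  ⇒ sig = ⟨2 | 1 1⟩
  • {6,9}:  v_{6} + v_{9} = v_{1} + v_{4}  ⇒ sig = ⟨2 | 1 1⟩
  • {6,7}:  v_{6} + v_{7} = v_{1} + v_{3} + v_{5}  ⇒ sig = ⟨2 | 1 1 1⟩
  • {6,8}:  v_{6} + v_{8} = v_{3} + v_{4} + v_{5}  ⇒ sig = ⟨2 | 1 1 1⟩
  • {2,9}:  v_{2} + v_{9} = 2·v_{1} + 2·v_{4}  ⇒ sig = ⟨2 | 2 2⟩
  • {3,5,9}:  v_{3} + v_{5} + v_{9} = 0  ⇒ sig = ⟨3 | 0⟩
  • {1,4,6}:  v_{1} + v_{4} + v_{6} = v_{2}  ⇒ sig = ⟨3 | 1⟩
  • {2,3,5}:  v_{2} + v_{3} + v_{5} = 2·v_{6}  ⇒ sig = ⟨3 | 2⟩
  • {1,3,4,5}:  v_{1} + v_{3} + v_{4} + v_{5} = v_{6}  ⇒ sig = ⟨4 | 1⟩

Hence PRS(X_Σ) =
[⟨2 | 0⟩, ⟨2 | 0⟩, ⟨2 | 1 1⟩, ⟨2 | 1 1⟩, ⟨2 | 1 1⟩, ⟨2 | 1 1 1⟩, ⟨2 | 1 1 1⟩, ⟨2 | 2 2⟩, ⟨3 | 0⟩, ⟨3 | 1⟩, ⟨3 | 2⟩, ⟨4 | 1⟩]


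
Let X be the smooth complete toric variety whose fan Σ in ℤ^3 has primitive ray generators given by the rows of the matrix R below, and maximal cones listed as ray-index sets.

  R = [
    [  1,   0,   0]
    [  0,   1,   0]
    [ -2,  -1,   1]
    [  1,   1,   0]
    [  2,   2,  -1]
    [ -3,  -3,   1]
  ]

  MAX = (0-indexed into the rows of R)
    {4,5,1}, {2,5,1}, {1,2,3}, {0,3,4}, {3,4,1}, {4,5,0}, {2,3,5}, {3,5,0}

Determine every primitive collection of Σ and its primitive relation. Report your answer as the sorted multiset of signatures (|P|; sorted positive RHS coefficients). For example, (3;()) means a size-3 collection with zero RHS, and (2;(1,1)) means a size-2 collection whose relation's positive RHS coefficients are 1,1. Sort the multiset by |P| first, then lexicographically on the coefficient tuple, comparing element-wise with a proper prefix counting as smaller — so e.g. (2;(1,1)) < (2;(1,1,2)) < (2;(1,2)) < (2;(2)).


5 collections generate NE(X_Σ); each relation:

  • {0,1}:  v_{0} + v_{1} = v_{3} — sig = (2;(1))
  • {2,4}:  v_{2} + v_{4} = v_{1} — sig = (2;(1))
  • {0,2}:  v_{0} + v_{2} = 2·v_{3} + v_{5} — sig = (2;(1,2))
  • {3,4,5}:  v_{3} + v_{4} + v_{5} = 0 — sig = (3;())
  • {1,3,5}:  v_{1} + v_{3} + v_{5} = v_{2} — sig = (3;(1))

Sorted signature multiset PRS(X):
[(2;(1)), (2;(1)), (2;(1,2)), (3;()), (3;(1))]


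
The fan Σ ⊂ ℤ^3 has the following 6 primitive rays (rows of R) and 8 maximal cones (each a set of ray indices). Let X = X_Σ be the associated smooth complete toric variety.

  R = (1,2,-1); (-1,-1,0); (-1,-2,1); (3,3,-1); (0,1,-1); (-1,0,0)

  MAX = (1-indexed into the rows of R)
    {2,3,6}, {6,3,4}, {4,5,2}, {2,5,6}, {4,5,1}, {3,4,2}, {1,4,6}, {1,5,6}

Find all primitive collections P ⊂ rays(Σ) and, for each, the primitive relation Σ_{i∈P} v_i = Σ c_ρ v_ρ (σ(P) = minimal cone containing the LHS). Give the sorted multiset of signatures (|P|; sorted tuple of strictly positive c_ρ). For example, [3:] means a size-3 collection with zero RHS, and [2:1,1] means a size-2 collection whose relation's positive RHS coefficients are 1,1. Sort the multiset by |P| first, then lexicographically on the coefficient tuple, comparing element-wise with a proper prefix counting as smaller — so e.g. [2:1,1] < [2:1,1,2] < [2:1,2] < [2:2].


|primitive collections| = 5. Relations:

  P={1,3}:  v_{1} + v_{3} = 0  so sig = [2:]
  P={1,2}:  v_{1} + v_{2} = v_{5}  so sig = [2:1]
  P={3,5}:  v_{3} + v_{5} = v_{2}  so sig = [2:1]
  P={2,4,6}:  v_{2} + v_{4} + v_{6} = v_{1}  so sig = [3:1]
  P={4,5,6}:  v_{4} + v_{5} + v_{6} = 2·v_{1}  so sig = [3:2]

Hence PRS(X_Σ) =
    |P|=2: 3 collections, coeffs (), (1), (1)
    |P|=3: 2 collections, coeffs (1), (2)


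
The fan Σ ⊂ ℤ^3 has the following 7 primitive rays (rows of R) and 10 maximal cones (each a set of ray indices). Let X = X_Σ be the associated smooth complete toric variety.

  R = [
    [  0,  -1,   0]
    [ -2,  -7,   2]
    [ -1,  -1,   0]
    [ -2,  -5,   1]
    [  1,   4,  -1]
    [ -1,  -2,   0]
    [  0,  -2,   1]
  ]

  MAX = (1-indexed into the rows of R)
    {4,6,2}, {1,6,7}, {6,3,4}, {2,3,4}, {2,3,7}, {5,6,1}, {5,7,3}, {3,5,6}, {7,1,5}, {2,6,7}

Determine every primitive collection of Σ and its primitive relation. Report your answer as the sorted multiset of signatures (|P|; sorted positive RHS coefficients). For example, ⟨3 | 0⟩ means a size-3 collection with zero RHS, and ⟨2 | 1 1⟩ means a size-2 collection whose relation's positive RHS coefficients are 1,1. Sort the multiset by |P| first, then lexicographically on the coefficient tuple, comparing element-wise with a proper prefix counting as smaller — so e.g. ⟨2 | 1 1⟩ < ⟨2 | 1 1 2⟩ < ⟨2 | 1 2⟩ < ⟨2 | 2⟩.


|primitive collections| = 9. Relations:

  {1,3}:  v_{1} + v_{3} = v_{6}  ⇒ sig = ⟨2 | 1⟩
  {4,5}:  v_{4} + v_{5} = v_{3}  ⇒ sig = ⟨2 | 1⟩
  {4,7}:  v_{4} + v_{7} = v_{2}  ⇒ sig = ⟨2 | 1⟩
  {2,5}:  v_{2} + v_{5} = v_{3} + v_{7}  ⇒ sig = ⟨2 | 1 1⟩
  {1,4}:  v_{1} + v_{4} = 2·v_{6} + v_{7}  ⇒ sig = ⟨2 | 1 2⟩
  {1,2}:  v_{1} + v_{2} = 2·v_{6} + 2·v_{7}  ⇒ sig = ⟨2 | 2 2⟩
  {5,6,7}:  v_{5} + v_{6} + v_{7} = 0  ⇒ sig = ⟨3 | 0⟩
  {3,6,7}:  v_{3} + v_{6} + v_{7} = v_{4}  ⇒ sig = ⟨3 | 1⟩
  {2,3,6}:  v_{2} + v_{3} + v_{6} = 2·v_{4}  ⇒ sig = ⟨3 | 2⟩

Hence PRS(X_Σ) =
[⟨2 | 1⟩, ⟨2 | 1⟩, ⟨2 | 1⟩, ⟨2 | 1 1⟩, ⟨2 | 1 2⟩, ⟨2 | 2 2⟩, ⟨3 | 0⟩, ⟨3 | 1⟩, ⟨3 | 2⟩]


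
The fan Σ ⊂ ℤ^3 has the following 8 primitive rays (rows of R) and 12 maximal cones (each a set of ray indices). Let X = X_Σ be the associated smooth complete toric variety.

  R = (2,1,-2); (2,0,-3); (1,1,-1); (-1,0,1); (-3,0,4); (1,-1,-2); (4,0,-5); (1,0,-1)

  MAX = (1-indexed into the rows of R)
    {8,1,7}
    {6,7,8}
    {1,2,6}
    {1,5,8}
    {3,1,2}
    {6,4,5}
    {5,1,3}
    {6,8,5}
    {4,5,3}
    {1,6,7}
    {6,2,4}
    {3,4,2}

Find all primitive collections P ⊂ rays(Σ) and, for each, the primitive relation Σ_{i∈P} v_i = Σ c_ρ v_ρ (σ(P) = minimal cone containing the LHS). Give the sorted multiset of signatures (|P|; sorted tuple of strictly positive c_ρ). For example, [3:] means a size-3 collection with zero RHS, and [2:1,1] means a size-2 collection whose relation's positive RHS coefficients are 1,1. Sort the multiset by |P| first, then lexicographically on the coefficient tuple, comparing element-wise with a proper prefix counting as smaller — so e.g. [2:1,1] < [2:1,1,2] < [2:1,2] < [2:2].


12 collections generate NE(X_Σ); each relation:

  P = {4,8}:  v_{4} + v_{8} = 0  ⟹  sig = [2:]
  P = {1,4}:  v_{1} + v_{4} = v_{3}  ⟹  sig = [2:1]
  P = {2,5}:  v_{2} + v_{5} = v_{4}  ⟹  sig = [2:1]
  P = {3,6}:  v_{3} + v_{6} = v_{2}  ⟹  sig = [2:1]
  P = {3,8}:  v_{3} + v_{8} = v_{1}  ⟹  sig = [2:1]
  P = {5,7}:  v_{5} + v_{7} = v_{8}  ⟹  sig = [2:1]
  P = {2,8}:  v_{2} + v_{8} = v_{1} + v_{6}  ⟹  sig = [2:1,1]
  P = {4,7}:  v_{4} + v_{7} = v_{1} + v_{6}  ⟹  sig = [2:1,1]
  P = {3,7}:  v_{3} + v_{7} = 2·v_{1} + v_{6}  ⟹  sig = [2:1,2]
  P = {2,7}:  v_{2} + v_{7} = 2·v_{1} + 2·v_{6}  ⟹  sig = [2:2,2]
  P = {1,5,6}:  v_{1} + v_{5} + v_{6} = 0  ⟹  sig = [3:]
  P = {1,6,8}:  v_{1} + v_{6} + v_{8} = v_{7}  ⟹  sig = [3:1]

Hence PRS(X_Σ) =
    [2:]
    [2:1]
    [2:1]
    [2:1]
    [2:1]
    [2:1]
    [2:1,1]
    [2:1,1]
    [2:1,2]
    [2:2,2]
    [3:]
    [3:1]


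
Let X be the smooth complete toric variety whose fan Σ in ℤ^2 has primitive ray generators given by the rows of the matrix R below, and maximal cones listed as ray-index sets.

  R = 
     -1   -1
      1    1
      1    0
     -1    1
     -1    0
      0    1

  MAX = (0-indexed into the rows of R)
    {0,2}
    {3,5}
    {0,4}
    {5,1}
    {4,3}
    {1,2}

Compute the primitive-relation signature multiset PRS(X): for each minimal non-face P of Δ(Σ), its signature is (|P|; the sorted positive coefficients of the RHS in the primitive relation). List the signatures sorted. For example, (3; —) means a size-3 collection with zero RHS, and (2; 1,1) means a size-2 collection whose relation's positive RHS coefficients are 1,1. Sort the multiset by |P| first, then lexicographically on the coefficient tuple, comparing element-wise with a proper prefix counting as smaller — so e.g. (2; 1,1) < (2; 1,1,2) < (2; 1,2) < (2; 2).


Primitive collections (9):

  {0,1}:  v_{0} + v_{1} = 0 — sig = (2; —)
  {2,4}:  v_{2} + v_{4} = 0 — sig = (2; —)
  {0,5}:  v_{0} + v_{5} = v_{4} — sig = (2; 1)
  {1,4}:  v_{1} + v_{4} = v_{5} — sig = (2; 1)
  {2,3}:  v_{2} + v_{3} = v_{5} — sig = (2; 1)
  {2,5}:  v_{2} + v_{5} = v_{1} — sig = (2; 1)
  {4,5}:  v_{4} + v_{5} = v_{3} — sig = (2; 1)
  {0,3}:  v_{0} + v_{3} = 2·v_{4} — sig = (2; 2)
  {1,3}:  v_{1} + v_{3} = 2·v_{5} — sig = (2; 2)

Hence PRS(X_Σ) =
{ (2; —) ×2,  (2; 1) ×5,  (2; 2) ×2 }


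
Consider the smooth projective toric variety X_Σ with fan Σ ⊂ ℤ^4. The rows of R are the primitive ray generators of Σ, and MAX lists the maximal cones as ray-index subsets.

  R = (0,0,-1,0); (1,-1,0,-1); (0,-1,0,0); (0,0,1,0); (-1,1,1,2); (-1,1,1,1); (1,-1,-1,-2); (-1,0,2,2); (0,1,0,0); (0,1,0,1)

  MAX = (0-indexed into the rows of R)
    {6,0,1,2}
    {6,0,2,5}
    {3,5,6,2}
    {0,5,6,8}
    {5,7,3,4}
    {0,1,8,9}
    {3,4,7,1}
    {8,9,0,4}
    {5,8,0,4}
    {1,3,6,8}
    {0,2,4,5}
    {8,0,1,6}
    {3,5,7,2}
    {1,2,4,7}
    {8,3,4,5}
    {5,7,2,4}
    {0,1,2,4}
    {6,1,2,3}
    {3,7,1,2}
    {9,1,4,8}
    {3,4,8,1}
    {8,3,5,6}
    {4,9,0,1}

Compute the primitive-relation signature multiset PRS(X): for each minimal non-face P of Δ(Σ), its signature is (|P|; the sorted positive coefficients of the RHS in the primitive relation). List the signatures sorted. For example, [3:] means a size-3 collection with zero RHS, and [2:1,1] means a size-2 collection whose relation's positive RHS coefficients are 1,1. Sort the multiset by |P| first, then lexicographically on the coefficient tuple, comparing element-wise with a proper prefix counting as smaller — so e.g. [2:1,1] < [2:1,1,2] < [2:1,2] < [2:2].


Σ has 14 primitive collections:

  P={0,3}:  v_{0} + v_{3} = 0  ⟹  sig = [2:]
  P={2,8}:  v_{2} + v_{8} = 0  ⟹  sig = [2:]
  P={4,6}:  v_{4} + v_{6} = 0  ⟹  sig = [2:]
  P={1,5}:  v_{1} + v_{5} = v_{3}  ⟹  sig = [2:1]
  P={0,7}:  v_{0} + v_{7} = v_{2} + v_{4}  ⟹  sig = [2:1,1]
  P={5,9}:  v_{5} + v_{9} = v_{4} + v_{8}  ⟹  sig = [2:1,1]
  P={6,7}:  v_{6} + v_{7} = v_{2} + v_{3}  ⟹  sig = [2:1,1]
  P={7,8}:  v_{7} + v_{8} = v_{3} + v_{4}  ⟹  sig = [2:1,1]
  P={2,9}:  v_{2} + v_{9} = v_{0} + v_{1} + v_{4}  ⟹  sig = [2:1,1,1]
  P={3,9}:  v_{3} + v_{9} = v_{1} + v_{4} + v_{8}  ⟹  sig = [2:1,1,1]
  P={6,9}:  v_{6} + v_{9} = v_{0} + v_{1} + v_{8}  ⟹  sig = [2:1,1,1]
  P={7,9}:  v_{7} + v_{9} = v_{1} + 2·v_{4}  ⟹  sig = [2:1,2]
  P={2,3,4}:  v_{2} + v_{3} + v_{4} = v_{7}  ⟹  sig = [3:1]
  P={0,1,4,8}:  v_{0} + v_{1} + v_{4} + v_{8} = v_{9}  ⟹  sig = [4:1]

so the primitive-relation signature multiset is
[[2:], [2:], [2:], [2:1], [2:1,1], [2:1,1], [2:1,1], [2:1,1], [2:1,1,1], [2:1,1,1], [2:1,1,1], [2:1,2], [3:1], [4:1]]


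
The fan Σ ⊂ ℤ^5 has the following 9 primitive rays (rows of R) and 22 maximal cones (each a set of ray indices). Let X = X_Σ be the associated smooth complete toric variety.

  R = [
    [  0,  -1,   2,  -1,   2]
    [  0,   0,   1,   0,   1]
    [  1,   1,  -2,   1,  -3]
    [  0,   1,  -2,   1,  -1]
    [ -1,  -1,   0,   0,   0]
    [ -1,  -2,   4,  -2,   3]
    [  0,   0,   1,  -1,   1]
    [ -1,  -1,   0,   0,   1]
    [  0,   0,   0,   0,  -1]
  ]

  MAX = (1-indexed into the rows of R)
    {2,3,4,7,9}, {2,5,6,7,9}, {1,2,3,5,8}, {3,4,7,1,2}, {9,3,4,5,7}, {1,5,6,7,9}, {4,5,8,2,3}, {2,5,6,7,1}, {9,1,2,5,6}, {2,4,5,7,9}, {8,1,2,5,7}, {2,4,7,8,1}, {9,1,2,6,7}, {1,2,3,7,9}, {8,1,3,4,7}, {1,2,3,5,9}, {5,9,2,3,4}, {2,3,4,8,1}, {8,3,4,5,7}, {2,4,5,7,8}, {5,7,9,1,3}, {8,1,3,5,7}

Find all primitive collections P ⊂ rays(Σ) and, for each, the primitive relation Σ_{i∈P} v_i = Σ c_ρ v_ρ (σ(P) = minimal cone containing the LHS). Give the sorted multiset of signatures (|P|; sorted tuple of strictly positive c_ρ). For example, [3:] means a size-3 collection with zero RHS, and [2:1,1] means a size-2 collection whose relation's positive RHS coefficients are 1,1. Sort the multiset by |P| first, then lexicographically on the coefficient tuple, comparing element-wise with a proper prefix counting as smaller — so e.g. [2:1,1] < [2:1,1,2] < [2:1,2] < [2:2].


Σ has 9 primitive collections:

  {8,9}:  v_{8} + v_{9} = v_{5}  →  sig = [2:1]
  {4,6}:  v_{4} + v_{6} = v_{2} + v_{5} + v_{7}  →  sig = [2:1,1,1]
  {6,8}:  v_{6} + v_{8} = v_{1} + v_{2} + 2·v_{5} + v_{7}  →  sig = [2:1,1,1,2]
  {3,6}:  v_{3} + v_{6} = v_{1} + 2·v_{9}  →  sig = [2:1,2]
  {1,4,9}:  v_{1} + v_{4} + v_{9} = 0  →  sig = [3:]
  {1,4,5}:  v_{1} + v_{4} + v_{5} = v_{8}  →  sig = [3:1]
  {2,3,7,8}:  v_{2} + v_{3} + v_{7} + v_{8} = 0  →  sig = [4:]
  {2,3,5,7}:  v_{2} + v_{3} + v_{5} + v_{7} = v_{9}  →  sig = [4:1]
  {1,2,5,7,9}:  v_{1} + v_{2} + v_{5} + v_{7} + v_{9} = v_{6}  →  sig = [5:1]

Hence PRS(X_Σ) =
[[2:1], [2:1,1,1], [2:1,1,1,2], [2:1,2], [3:], [3:1], [4:], [4:1], [5:1]]


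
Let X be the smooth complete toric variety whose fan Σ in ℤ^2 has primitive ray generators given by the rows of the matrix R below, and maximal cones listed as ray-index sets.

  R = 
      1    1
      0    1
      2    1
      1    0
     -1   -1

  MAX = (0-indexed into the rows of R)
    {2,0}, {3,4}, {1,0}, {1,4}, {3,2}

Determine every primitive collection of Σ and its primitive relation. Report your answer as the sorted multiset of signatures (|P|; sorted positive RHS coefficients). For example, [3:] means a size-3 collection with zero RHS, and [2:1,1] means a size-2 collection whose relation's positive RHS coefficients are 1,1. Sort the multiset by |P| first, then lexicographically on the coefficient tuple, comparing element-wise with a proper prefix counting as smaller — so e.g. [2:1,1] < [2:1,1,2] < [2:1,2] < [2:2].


Primitive collections (5):

  • {0,4}:  v_{0} + v_{4} = 0  so sig = [2:]
  • {0,3}:  v_{0} + v_{3} = v_{2}  so sig = [2:1]
  • {1,3}:  v_{1} + v_{3} = v_{0}  so sig = [2:1]
  • {2,4}:  v_{2} + v_{4} = v_{3}  so sig = [2:1]
  • {1,2}:  v_{1} + v_{2} = 2·v_{0}  so sig = [2:2]

Signatures (|P|; sorted positive RHS coefficients), sorted:
    [2:]
    [2:1]
    [2:1]
    [2:1]
    [2:2]


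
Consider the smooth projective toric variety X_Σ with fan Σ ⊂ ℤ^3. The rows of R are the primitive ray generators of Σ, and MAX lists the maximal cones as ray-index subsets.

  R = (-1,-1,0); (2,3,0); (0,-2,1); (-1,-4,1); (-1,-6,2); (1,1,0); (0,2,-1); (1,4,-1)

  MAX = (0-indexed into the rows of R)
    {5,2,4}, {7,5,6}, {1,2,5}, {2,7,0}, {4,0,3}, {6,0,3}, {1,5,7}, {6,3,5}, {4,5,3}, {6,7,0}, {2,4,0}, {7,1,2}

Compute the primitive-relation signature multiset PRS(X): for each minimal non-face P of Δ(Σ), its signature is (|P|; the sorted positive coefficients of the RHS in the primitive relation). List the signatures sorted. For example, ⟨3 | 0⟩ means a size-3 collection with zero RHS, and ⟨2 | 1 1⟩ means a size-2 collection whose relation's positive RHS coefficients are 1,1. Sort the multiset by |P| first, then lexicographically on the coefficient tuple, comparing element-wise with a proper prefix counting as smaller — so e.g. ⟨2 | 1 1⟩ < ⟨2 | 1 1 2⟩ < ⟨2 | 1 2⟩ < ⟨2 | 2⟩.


11 minimal non-faces of Δ(Σ) (on 8 rays):

  P={0,5}:  v_{0} + v_{5} = 0 ; sig = ⟨2 | 0⟩
  P={2,6}:  v_{2} + v_{6} = 0 ; sig = ⟨2 | 0⟩
  P={3,7}:  v_{3} + v_{7} = 0 ; sig = ⟨2 | 0⟩
  P={2,3}:  v_{2} + v_{3} = v_{4} ; sig = ⟨2 | 1⟩
  P={4,6}:  v_{4} + v_{6} = v_{3} ; sig = ⟨2 | 1⟩
  P={4,7}:  v_{4} + v_{7} = v_{2} ; sig = ⟨2 | 1⟩
  P={0,1}:  v_{0} + v_{1} = v_{2} + v_{7} ; sig = ⟨2 | 1 1⟩
  P={1,3}:  v_{1} + v_{3} = v_{2} + v_{5} ; sig = ⟨2 | 1 1⟩
  P={1,6}:  v_{1} + v_{6} = v_{5} + v_{7} ; sig = ⟨2 | 1 1⟩
  P={1,4}:  v_{1} + v_{4} = 2·v_{2} + v_{5} ; sig = ⟨2 | 1 2⟩
  P={2,5,7}:  v_{2} + v_{5} + v_{7} = v_{1} ; sig = ⟨3 | 1⟩

Hence PRS(X_Σ) =
{ ⟨2 | 0⟩ ×3,  ⟨2 | 1⟩ ×3,  ⟨2 | 1 1⟩ ×3,  ⟨2 | 1 2⟩,  ⟨3 | 1⟩ }


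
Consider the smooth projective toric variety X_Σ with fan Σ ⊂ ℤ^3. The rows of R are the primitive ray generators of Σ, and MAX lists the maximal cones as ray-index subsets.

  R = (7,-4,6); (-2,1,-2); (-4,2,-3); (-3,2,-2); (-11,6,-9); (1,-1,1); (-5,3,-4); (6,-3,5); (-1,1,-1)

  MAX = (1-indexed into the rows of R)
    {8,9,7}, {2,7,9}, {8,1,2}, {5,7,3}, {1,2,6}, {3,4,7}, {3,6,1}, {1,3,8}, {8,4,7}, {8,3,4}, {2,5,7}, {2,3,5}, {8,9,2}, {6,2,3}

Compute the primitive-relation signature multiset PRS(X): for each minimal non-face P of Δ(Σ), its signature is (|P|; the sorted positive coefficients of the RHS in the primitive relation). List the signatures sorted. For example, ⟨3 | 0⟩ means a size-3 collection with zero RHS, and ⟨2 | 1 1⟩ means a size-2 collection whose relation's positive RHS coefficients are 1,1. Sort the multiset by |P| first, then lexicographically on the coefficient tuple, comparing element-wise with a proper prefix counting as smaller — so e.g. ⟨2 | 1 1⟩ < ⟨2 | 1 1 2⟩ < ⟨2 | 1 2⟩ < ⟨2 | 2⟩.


The 20 primitive collections of Σ (r=9, n=3):

  P={6,9}:  v_{6} + v_{9} = 0  →  sig = ⟨2 | 0⟩
  P={1,5}:  v_{1} + v_{5} = v_{3}  →  sig = ⟨2 | 1⟩
  P={1,9}:  v_{1} + v_{9} = v_{8}  →  sig = ⟨2 | 1⟩
  P={2,4}:  v_{2} + v_{4} = v_{7}  →  sig = ⟨2 | 1⟩
  P={3,9}:  v_{3} + v_{9} = v_{7}  →  sig = ⟨2 | 1⟩
  P={5,8}:  v_{5} + v_{8} = v_{7}  →  sig = ⟨2 | 1⟩
  P={6,7}:  v_{6} + v_{7} = v_{3}  →  sig = ⟨2 | 1⟩
  P={6,8}:  v_{6} + v_{8} = v_{1}  →  sig = ⟨2 | 1⟩
  P={1,7}:  v_{1} + v_{7} = v_{3} + v_{8}  →  sig = ⟨2 | 1 1⟩
  P={4,5}:  v_{4} + v_{5} = v_{3} + 2·v_{7}  →  sig = ⟨2 | 1 2⟩
  P={4,6}:  v_{4} + v_{6} = 2·v_{3} + v_{8}  →  sig = ⟨2 | 1 2⟩
  P={4,9}:  v_{4} + v_{9} = 2·v_{7} + v_{8}  →  sig = ⟨2 | 1 2⟩
  P={5,6}:  v_{5} + v_{6} = v_{2} + 2·v_{3}  →  sig = ⟨2 | 1 2⟩
  P={5,9}:  v_{5} + v_{9} = v_{2} + 2·v_{7}  →  sig = ⟨2 | 1 2⟩
  P={1,4}:  v_{1} + v_{4} = 2·v_{3} + 2·v_{8}  →  sig = ⟨2 | 2 2⟩
  P={2,3,8}:  v_{2} + v_{3} + v_{8} = 0  →  sig = ⟨3 | 0⟩
  P={1,2,3}:  v_{1} + v_{2} + v_{3} = v_{6}  →  sig = ⟨3 | 1⟩
  P={2,3,7}:  v_{2} + v_{3} + v_{7} = v_{5}  →  sig = ⟨3 | 1⟩
  P={2,7,8}:  v_{2} + v_{7} + v_{8} = v_{9}  →  sig = ⟨3 | 1⟩
  P={3,7,8}:  v_{3} + v_{7} + v_{8} = v_{4}  →  sig = ⟨3 | 1⟩

Sorted signature multiset PRS(X):
{ ⟨2 | 0⟩,  ⟨2 | 1⟩ ×7,  ⟨2 | 1 1⟩,  ⟨2 | 1 2⟩ ×5,  ⟨2 | 2 2⟩,  ⟨3 | 0⟩,  ⟨3 | 1⟩ ×4 }


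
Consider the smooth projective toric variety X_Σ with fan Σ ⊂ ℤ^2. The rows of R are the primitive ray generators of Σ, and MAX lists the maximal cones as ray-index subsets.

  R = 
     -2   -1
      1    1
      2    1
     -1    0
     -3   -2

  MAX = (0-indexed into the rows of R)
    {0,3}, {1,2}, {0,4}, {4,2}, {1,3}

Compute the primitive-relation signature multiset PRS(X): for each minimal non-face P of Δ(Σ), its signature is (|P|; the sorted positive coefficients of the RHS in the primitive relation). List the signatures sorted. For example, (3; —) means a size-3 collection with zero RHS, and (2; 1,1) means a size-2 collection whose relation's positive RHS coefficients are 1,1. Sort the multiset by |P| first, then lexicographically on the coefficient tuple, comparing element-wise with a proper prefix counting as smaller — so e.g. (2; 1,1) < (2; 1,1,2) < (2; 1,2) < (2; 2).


Δ(Σ) — 5 vertices, 5 min non-faces:

  P = {0,2}:  v_{0} + v_{2} = 0  ⇒ sig = (2; —)
  P = {0,1}:  v_{0} + v_{1} = v_{3}  ⇒ sig = (2; 1)
  P = {1,4}:  v_{1} + v_{4} = v_{0}  ⇒ sig = (2; 1)
  P = {2,3}:  v_{2} + v_{3} = v_{1}  ⇒ sig = (2; 1)
  P = {3,4}:  v_{3} + v_{4} = 2·v_{0}  ⇒ sig = (2; 2)

Signatures (|P|; sorted positive RHS coefficients), sorted:
    (2; —)
    (2; 1)
    (2; 1)
    (2; 1)
    (2; 2)


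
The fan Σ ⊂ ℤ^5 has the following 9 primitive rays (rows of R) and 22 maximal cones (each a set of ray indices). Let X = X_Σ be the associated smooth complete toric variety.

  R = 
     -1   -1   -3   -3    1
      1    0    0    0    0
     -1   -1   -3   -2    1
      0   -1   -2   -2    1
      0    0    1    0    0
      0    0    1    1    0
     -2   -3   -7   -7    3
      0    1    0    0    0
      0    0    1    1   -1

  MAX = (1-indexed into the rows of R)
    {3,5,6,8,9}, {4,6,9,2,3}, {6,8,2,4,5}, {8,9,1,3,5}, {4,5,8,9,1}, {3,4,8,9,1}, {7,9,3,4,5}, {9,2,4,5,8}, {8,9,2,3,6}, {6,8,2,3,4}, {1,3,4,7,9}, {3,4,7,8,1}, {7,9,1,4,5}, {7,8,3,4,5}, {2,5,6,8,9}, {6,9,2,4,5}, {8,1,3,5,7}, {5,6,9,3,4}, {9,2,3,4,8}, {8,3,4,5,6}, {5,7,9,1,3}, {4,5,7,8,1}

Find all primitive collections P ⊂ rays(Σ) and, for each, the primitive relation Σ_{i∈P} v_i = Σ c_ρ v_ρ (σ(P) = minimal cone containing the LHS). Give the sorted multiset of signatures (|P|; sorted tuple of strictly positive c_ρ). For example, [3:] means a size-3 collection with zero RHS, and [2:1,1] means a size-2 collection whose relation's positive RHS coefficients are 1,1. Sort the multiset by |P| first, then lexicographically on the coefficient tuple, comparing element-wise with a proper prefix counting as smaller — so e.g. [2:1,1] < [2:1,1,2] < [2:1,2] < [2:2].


9 minimal non-faces of Δ(Σ) (on 9 rays):

  • {1,6}:  v_{1} + v_{6} = v_{3} + v_{5}  ⟹  sig = [2:1,1]
  • {1,2}:  v_{1} + v_{2} = 2·v_{4} + v_{8} + v_{9}  ⟹  sig = [2:1,1,2]
  • {2,7}:  v_{2} + v_{7} = v_{1} + 2·v_{4}  ⟹  sig = [2:1,2]
  • {6,7}:  v_{6} + v_{7} = 2·v_{3} + v_{4} + 2·v_{5}  ⟹  sig = [2:1,2,2]
  • {2,3,5}:  v_{2} + v_{3} + v_{5} = v_{4}  ⟹  sig = [3:1]
  • {7,8,9}:  v_{7} + v_{8} + v_{9} = 2·v_{1}  ⟹  sig = [3:2]
  • {4,6,8,9}:  v_{4} + v_{6} + v_{8} + v_{9} = 0  ⟹  sig = [4:]
  • {1,3,4,5}:  v_{1} + v_{3} + v_{4} + v_{5} = v_{7}  ⟹  sig = [4:1]
  • {3,4,5,8,9}:  v_{3} + v_{4} + v_{5} + v_{8} + v_{9} = v_{1}  ⟹  sig = [5:1]

Hence PRS(X_Σ) =
[[2:1,1], [2:1,1,2], [2:1,2], [2:1,2,2], [3:1], [3:2], [4:], [4:1], [5:1]]


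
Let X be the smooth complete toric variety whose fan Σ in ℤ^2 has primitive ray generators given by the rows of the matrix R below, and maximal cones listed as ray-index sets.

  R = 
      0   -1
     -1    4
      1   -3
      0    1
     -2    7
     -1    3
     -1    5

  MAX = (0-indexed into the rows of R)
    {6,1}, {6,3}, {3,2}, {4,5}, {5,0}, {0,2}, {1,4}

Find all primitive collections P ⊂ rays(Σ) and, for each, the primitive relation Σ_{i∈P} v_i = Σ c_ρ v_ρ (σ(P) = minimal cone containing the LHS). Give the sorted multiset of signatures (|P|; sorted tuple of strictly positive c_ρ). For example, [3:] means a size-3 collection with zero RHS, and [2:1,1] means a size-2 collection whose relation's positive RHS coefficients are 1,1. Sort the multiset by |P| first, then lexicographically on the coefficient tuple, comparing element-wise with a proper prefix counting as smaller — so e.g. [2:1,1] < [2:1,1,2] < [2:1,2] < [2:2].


Σ has 14 primitive collections:

  P={0,3}:  v_{0} + v_{3} = 0  →  sig = [2:]
  P={2,5}:  v_{2} + v_{5} = 0  →  sig = [2:]
  P={0,1}:  v_{0} + v_{1} = v_{5}  →  sig = [2:1]
  P={0,6}:  v_{0} + v_{6} = v_{1}  →  sig = [2:1]
  P={1,2}:  v_{1} + v_{2} = v_{3}  →  sig = [2:1]
  P={1,3}:  v_{1} + v_{3} = v_{6}  →  sig = [2:1]
  P={1,5}:  v_{1} + v_{5} = v_{4}  →  sig = [2:1]
  P={2,4}:  v_{2} + v_{4} = v_{1}  →  sig = [2:1]
  P={3,5}:  v_{3} + v_{5} = v_{1}  →  sig = [2:1]
  P={0,4}:  v_{0} + v_{4} = 2·v_{5}  →  sig = [2:2]
  P={2,6}:  v_{2} + v_{6} = 2·v_{3}  →  sig = [2:2]
  P={3,4}:  v_{3} + v_{4} = 2·v_{1}  →  sig = [2:2]
  P={5,6}:  v_{5} + v_{6} = 2·v_{1}  →  sig = [2:2]
  P={4,6}:  v_{4} + v_{6} = 3·v_{1}  →  sig = [2:3]

Signatures (|P|; sorted positive RHS coefficients), sorted:
    [2:]
    [2:]
    [2:1]
    [2:1]
    [2:1]
    [2:1]
    [2:1]
    [2:1]
    [2:1]
    [2:2]
    [2:2]
    [2:2]
    [2:2]
    [2:3]
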